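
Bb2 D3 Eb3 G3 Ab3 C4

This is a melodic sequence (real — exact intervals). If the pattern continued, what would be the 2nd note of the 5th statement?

Grouping in 2s, the 2nd note of each cell is D3, G3, C4.
Carrying that up a 4th forward: F4 → Bb4.

Bb4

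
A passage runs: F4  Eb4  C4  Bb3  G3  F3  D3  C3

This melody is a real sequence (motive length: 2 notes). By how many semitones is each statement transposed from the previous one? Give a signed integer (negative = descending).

With a 2-note motive the entries are F4, C4, G3, D3, each down a 4th from the previous.
Counting half-steps from F4 to C4: -5.

-5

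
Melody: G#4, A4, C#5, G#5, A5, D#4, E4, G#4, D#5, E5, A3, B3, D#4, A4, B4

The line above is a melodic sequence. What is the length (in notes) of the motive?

Try groups of 5 (3 cells in 15 notes):
G#4 A4 C#5 G#5 A5 | D#4 E4 G#4 D#5 E5 | A3 B3 D#4 A4 B4
That's a consistent down a 4th shift per cell, and no other grouping gives one.

5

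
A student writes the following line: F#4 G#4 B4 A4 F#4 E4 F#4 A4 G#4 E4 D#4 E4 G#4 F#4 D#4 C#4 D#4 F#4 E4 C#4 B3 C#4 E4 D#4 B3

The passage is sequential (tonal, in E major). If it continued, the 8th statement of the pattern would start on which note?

With a 5-note motive the entries are F#4, E4, D#4, C#4, B3, each down a 2nd from the previous.
Extending the heads down a 2nd: A3 → G#3 → F#3.

F#3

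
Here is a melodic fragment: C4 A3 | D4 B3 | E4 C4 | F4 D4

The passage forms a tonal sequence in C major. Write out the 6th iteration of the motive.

A4 F4

With a 2-note motive the entries are C4, D4, E4, F4, each up a 2nd from the previous.
Carrying on: G4 → A4.
Statement 6 starts on A4 and keeps the same diatonic contour: A4 F4.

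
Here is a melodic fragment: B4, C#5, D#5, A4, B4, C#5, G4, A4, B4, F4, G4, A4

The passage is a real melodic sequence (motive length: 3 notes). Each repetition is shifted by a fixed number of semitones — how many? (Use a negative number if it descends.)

The 3-note cells begin on B4, A4, G4, F4 — each down a 2nd from the last.
B4 to A4 spans -2 semitones.

-2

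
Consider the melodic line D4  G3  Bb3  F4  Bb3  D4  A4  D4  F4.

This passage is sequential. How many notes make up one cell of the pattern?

3

9 notes total. Splitting into 3 groups of 3:
D4 G3 Bb3 | F4 Bb3 D4 | A4 D4 F4
Each cell is the previous one up a 3rd — so the unit is 3 notes.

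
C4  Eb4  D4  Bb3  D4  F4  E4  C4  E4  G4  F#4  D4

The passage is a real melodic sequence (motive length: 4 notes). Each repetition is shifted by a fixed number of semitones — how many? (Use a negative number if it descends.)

2

Taking 4-note groups, the heads are C4, D4, E4: the pattern moves up a 2nd.
Counting half-steps from C4 to D4: 2.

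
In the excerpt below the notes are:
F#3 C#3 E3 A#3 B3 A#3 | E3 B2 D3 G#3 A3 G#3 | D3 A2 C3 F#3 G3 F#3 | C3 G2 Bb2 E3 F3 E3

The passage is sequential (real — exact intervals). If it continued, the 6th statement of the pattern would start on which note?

Ab2

With a 6-note motive the entries are F#3, E3, D3, C3, each down a 2nd from the previous.
Extending the heads down a 2nd: Bb2 → Ab2.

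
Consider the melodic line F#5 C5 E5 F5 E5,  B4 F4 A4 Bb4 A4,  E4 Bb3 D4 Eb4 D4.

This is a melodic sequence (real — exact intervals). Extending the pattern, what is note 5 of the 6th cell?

The unit is 5 notes. Position-5 pitches of the 3 shown cells: E5, A4, D4.
Each moves down a 5th. Continuing: G3 → C3 → F2.

F2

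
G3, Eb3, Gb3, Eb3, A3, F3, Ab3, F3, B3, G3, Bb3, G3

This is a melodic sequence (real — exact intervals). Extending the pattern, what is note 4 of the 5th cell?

B3

Grouping in 4s, the 4th note of each cell is Eb3, F3, G3.
Extending up a 2nd: A3 → B3.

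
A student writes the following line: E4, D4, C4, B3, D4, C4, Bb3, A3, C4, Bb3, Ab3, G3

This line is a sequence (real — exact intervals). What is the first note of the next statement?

Bb3

Taking 4-note groups, the heads are E4, D4, C4: the pattern moves down a 2nd.
One more step down a 2nd gives Bb3.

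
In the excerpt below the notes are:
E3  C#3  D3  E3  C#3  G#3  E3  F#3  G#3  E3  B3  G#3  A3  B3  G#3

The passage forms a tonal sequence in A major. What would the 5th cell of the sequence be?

F#4 D4 E4 F#4 D4

Unit = 5 notes; the statements start on E3, G#3, B3, moving up a 3rd each time.
Continuing the starts: D4 → F#4.
Statement 5 starts on F#4 and keeps the same diatonic contour: F#4 D4 E4 F#4 D4.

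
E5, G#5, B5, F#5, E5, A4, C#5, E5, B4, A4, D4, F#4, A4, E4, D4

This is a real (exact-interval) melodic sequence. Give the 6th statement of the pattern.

With a 5-note motive the entries are E5, A4, D4, each down a 5th from the previous.
Extending down a 5th: G3 → C3 → F2.
So cell 6 is F2 A2 C3 G2 F2.

F2 A2 C3 G2 F2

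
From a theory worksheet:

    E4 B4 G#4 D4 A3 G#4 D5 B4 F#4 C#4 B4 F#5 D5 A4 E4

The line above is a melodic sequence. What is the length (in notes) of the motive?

There are 15 notes; a 5-note unit gives 3 cells:
E4 B4 G#4 D4 A3 | G#4 D5 B4 F#4 C#4 | B4 F#5 D5 A4 E4
That's a consistent up a 3rd shift per cell, and no other grouping gives one.

5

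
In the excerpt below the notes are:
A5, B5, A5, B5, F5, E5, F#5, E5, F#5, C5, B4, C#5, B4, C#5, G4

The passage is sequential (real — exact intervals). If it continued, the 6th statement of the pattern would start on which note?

With a 5-note motive the entries are A5, E5, B4, each down a 4th from the previous.
Continuing: F#4 → C#4 → G#3. Statement 6 starts on G#3.

G#3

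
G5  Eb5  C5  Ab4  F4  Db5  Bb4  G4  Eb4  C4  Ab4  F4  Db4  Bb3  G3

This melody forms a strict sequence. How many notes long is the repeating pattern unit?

5

15 notes total. Splitting into 3 groups of 5:
G5 Eb5 C5 Ab4 F4 | Db5 Bb4 G4 Eb4 C4 | Ab4 F4 Db4 Bb3 G3
That's a consistent down a 4th shift per cell, and no other grouping gives one.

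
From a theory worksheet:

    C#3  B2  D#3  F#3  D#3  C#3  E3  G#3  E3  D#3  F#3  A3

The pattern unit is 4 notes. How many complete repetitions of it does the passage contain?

12 notes in groups of 4 gives 12/4 = 3 statements.
Starts: C#3, D#3, E3 — each up a 2nd.

3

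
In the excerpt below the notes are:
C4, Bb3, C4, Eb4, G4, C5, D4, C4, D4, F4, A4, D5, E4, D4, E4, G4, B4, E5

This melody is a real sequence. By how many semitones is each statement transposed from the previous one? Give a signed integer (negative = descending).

With a 6-note motive the entries are C4, D4, E4, each up a 2nd from the previous.
Counting half-steps from C4 to D4: 2.

2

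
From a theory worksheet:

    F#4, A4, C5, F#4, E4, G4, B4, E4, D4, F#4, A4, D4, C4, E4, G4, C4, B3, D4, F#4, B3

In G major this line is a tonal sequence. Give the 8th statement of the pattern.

With a 4-note motive the entries are F#4, E4, D4, C4, B3, each down a 2nd from the previous.
Continuing the starts: A3 → G3 → F#3.
Statement 8 starts on F#3 and keeps the same diatonic contour: F#3 A3 C4 F#3.

F#3 A3 C4 F#3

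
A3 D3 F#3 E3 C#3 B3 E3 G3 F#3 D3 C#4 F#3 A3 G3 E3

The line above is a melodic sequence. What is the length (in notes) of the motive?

15 notes total. Splitting into 3 groups of 5:
A3 D3 F#3 E3 C#3 | B3 E3 G3 F#3 D3 | C#4 F#3 A3 G3 E3
Each cell is the previous one up a 2nd — so the unit is 5 notes.

5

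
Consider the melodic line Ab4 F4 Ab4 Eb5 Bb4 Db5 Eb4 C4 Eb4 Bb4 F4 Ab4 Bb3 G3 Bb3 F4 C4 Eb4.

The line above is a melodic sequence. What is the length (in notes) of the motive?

6

Try groups of 6 (3 cells in 18 notes):
Ab4 F4 Ab4 Eb5 Bb4 Db5 | Eb4 C4 Eb4 Bb4 F4 Ab4 | Bb3 G3 Bb3 F4 C4 Eb4
Every group is a transposition down a 4th of the one before; no shorter unit works.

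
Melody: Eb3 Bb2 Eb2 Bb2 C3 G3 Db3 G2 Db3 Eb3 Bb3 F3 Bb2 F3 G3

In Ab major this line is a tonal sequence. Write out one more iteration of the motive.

Db4 Ab3 Db3 Ab3 Bb3

Unit = 5 notes; the statements start on Eb3, G3, Bb3, moving up a 3rd each time.
So cell 4 is Db4 Ab3 Db3 Ab3 Bb3.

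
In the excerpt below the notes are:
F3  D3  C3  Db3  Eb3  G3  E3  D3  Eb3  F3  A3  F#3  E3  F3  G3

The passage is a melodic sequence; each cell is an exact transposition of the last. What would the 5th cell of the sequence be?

With a 5-note motive the entries are F3, G3, A3, each up a 2nd from the previous.
Extending up a 2nd: B3 → C#4.
So cell 5 is C#4 A#3 G#3 A3 B3.

C#4 A#3 G#3 A3 B3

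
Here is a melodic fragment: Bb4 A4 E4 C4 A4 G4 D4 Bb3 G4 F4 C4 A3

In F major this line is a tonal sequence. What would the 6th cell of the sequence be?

D4 C4 G3 E3

Taking 4-note groups, the heads are Bb4, A4, G4: the pattern moves down a 2nd.
Carrying on: F4 → E4 → D4.
So cell 6 is D4 C4 G3 E3.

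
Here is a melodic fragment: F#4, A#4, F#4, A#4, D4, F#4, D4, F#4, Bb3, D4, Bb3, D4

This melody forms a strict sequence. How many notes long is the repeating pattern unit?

4

12 notes total. Splitting into 3 groups of 4:
F#4 A#4 F#4 A#4 | D4 F#4 D4 F#4 | Bb3 D4 Bb3 D4
Each cell is the previous one down a 3rd — so the unit is 4 notes.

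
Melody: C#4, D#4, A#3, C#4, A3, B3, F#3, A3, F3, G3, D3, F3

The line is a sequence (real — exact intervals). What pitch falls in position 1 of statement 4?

Grouping in 4s, the 1st note of each cell is C#4, A3, F3.
One more down a 3rd gives Db3.

Db3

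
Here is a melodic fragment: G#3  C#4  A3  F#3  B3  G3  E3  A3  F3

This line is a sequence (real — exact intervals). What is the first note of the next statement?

D3

The 3-note cells begin on G#3, F#3, E3 — each down a 2nd from the last.
The next head, down a 2nd from E3, is D3.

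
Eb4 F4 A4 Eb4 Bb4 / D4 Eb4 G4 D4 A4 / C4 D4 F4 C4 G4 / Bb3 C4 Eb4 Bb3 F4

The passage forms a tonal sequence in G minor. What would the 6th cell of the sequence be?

With a 5-note motive the entries are Eb4, D4, C4, Bb3, each down a 2nd from the previous.
Extending down a 2nd: A3 → G3.
From G3 the diatonic shape gives G3 A3 C4 G3 D4.

G3 A3 C4 G3 D4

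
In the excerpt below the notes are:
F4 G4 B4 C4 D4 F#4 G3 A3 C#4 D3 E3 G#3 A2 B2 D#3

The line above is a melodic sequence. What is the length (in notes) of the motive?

Try groups of 3 (5 cells in 15 notes):
F4 G4 B4 | C4 D4 F#4 | G3 A3 C#4 | D3 E3 G#3 | A2 B2 D#3
Each cell is the previous one down a 4th — so the unit is 3 notes.

3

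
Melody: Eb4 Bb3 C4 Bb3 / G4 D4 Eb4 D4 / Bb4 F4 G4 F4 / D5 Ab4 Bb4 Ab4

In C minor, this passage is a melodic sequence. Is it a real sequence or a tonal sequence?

Every note is diatonic to C minor.
Cell 1 has +2 semitones from note 2 to 3, but cell 2 has +1 — the interval quality changes while the contour stays the same, which is the hallmark of a tonal sequence.

tonal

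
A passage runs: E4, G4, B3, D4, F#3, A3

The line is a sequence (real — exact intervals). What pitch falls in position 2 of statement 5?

The unit is 2 notes. Position-2 pitches of the 3 shown cells: G4, D4, A3.
Carrying that down a 4th forward: E3 → B2.

B2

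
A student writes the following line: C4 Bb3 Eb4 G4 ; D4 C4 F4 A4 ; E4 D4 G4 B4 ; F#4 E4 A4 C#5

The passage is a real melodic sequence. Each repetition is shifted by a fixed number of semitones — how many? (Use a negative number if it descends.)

2

The 4-note cells begin on C4, D4, E4, F#4 — each up a 2nd from the last.
C4→D4 is 62 − 60 = 2 semitones.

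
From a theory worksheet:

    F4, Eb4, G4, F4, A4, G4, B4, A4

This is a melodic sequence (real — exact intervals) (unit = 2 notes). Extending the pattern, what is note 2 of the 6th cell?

C#5

With 2-note cells, note 2 of each statement runs Eb4, F4, G4, A4.
Extending up a 2nd: B4 → C#5.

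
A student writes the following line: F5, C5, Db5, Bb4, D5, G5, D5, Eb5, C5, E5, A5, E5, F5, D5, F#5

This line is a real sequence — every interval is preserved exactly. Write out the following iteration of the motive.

The 5-note cells begin on F5, G5, A5 — each up a 2nd from the last.
From B5 the exact shape gives B5 F#5 G5 E5 G#5.

B5 F#5 G5 E5 G#5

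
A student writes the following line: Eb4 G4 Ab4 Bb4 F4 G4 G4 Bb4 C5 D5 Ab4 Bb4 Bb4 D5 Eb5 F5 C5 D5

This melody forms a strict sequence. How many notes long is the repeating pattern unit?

6

There are 18 notes; a 6-note unit gives 3 cells:
Eb4 G4 Ab4 Bb4 F4 G4 | G4 Bb4 C5 D5 Ab4 Bb4 | Bb4 D5 Eb5 F5 C5 D5
Each cell is the previous one up a 3rd — so the unit is 6 notes.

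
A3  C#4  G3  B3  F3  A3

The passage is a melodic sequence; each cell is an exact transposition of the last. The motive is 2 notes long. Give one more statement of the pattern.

Unit = 2 notes; the statements start on A3, G3, F3, moving down a 2nd each time.
So cell 4 is Eb3 G3.

Eb3 G3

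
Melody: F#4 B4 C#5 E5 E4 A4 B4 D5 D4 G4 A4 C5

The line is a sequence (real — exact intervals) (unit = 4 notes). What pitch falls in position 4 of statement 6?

Gb4

The unit is 4 notes. Position-4 pitches of the 3 shown cells: E5, D5, C5.
Carrying that down a 2nd forward: Bb4 → Ab4 → Gb4.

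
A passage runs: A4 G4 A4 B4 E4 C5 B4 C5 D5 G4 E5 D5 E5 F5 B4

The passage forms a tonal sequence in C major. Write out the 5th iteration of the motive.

With a 5-note motive the entries are A4, C5, E5, each up a 3rd from the previous.
Extending up a 3rd: G5 → B5.
Statement 5 starts on B5 and keeps the same diatonic contour: B5 A5 B5 C6 F5.

B5 A5 B5 C6 F5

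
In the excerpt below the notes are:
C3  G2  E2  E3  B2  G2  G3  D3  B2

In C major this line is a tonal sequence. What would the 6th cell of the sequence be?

F4 C4 A3

Unit = 3 notes; the statements start on C3, E3, G3, moving up a 3rd each time.
Carrying on: B3 → D4 → F4.
Statement 6 starts on F4 and keeps the same diatonic contour: F4 C4 A3.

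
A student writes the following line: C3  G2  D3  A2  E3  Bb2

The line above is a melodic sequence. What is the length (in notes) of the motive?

2

Try groups of 2 (3 cells in 6 notes):
C3 G2 | D3 A2 | E3 Bb2
That's a consistent up a 2nd shift per cell, and no other grouping gives one.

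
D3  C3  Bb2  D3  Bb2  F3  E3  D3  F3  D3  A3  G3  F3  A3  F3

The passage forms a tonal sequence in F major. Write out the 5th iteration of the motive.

E4 D4 C4 E4 C4

The 5-note cells begin on D3, F3, A3 — each up a 3rd from the last.
Carrying on: C4 → E4.
So cell 5 is E4 D4 C4 E4 C4.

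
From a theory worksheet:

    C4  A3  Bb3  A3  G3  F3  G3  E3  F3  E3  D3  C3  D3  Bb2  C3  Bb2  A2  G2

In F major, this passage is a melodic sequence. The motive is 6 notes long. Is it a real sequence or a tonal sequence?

tonal

Every note is diatonic to F major.
Cell 1 has -3 semitones from note 1 to 2, but cell 3 has -4 — the interval quality changes while the contour stays the same, which is the hallmark of a tonal sequence.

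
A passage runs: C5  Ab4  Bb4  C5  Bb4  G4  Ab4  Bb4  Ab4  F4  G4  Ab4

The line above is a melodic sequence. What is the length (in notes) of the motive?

There are 12 notes; a 4-note unit gives 3 cells:
C5 Ab4 Bb4 C5 | Bb4 G4 Ab4 Bb4 | Ab4 F4 G4 Ab4
Every group is a transposition down a 2nd of the one before; no shorter unit works.

4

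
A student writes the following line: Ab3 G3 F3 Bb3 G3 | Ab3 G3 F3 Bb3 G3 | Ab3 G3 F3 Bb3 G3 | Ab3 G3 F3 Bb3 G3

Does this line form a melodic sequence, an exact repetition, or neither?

Each 5-note cell is identical (Ab3 G3 F3 Bb3 G3), restated at the same pitch.

repetition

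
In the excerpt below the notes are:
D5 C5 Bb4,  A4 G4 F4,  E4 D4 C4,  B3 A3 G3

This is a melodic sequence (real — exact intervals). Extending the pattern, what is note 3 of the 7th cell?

Grouping in 3s, the 3rd note of each cell is Bb4, F4, C4, G3.
Carrying that down a 4th forward: D3 → A2 → E2.

E2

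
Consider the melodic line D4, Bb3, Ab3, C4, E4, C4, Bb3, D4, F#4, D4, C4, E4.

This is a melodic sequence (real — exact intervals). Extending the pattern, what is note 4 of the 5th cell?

G#4

The unit is 4 notes. Position-4 pitches of the 3 shown cells: C4, D4, E4.
Carrying that up a 2nd forward: F#4 → G#4.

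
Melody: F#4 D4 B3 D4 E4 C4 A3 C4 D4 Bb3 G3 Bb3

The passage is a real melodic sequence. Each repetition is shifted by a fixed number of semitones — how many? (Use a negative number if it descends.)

-2

Taking 4-note groups, the heads are F#4, E4, D4: the pattern moves down a 2nd.
F#4 to E4 spans -2 semitones.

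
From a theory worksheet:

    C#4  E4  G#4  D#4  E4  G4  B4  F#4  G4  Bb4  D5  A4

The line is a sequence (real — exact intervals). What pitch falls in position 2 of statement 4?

Db5

With 4-note cells, note 2 of each statement runs E4, G4, Bb4.
One more up a 3rd gives Db5.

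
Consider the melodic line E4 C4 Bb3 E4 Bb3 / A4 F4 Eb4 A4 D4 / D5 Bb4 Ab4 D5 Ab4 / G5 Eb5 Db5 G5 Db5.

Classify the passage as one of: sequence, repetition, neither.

neither

Note 5 of cell 2 is D4; if this were a sequence it would be Eb4. No unit length gives a consistent transposition pattern.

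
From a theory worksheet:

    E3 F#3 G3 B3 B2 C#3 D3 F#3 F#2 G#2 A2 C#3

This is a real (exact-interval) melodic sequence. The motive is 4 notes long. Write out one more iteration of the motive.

Unit = 4 notes; the statements start on E3, B2, F#2, moving down a 4th each time.
Statement 4 starts on C#2 and keeps the same exact contour: C#2 D#2 E2 G#2.

C#2 D#2 E2 G#2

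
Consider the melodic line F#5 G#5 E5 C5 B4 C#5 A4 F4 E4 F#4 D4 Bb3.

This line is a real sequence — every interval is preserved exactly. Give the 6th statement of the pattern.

G2 A2 F2 Db2

With a 4-note motive the entries are F#5, B4, E4, each down a 5th from the previous.
Carrying on: A3 → D3 → G2.
Statement 6 starts on G2 and keeps the same exact contour: G2 A2 F2 Db2.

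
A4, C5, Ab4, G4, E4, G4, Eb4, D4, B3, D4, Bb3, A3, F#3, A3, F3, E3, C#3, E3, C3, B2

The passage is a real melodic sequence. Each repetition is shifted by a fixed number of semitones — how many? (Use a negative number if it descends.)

-5

With a 4-note motive the entries are A4, E4, B3, F#3, C#3, each down a 4th from the previous.
Counting half-steps from A4 to E4: -5.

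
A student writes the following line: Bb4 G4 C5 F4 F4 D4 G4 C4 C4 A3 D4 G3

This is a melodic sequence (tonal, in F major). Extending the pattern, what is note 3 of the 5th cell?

Grouping in 4s, the 3rd note of each cell is C5, G4, D4.
Extending down a 4th: A3 → E3.

E3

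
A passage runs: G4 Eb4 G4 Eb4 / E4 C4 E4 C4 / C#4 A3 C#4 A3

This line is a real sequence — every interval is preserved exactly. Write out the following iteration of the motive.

A#3 F#3 A#3 F#3

The 4-note cells begin on G4, E4, C#4 — each down a 3rd from the last.
From A#3 the exact shape gives A#3 F#3 A#3 F#3.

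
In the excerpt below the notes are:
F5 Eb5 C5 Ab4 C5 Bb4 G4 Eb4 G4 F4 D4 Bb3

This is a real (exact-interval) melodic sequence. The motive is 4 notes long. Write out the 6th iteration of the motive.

E3 D3 B2 G2

The 4-note cells begin on F5, C5, G4 — each down a 4th from the last.
Carrying on: D4 → A3 → E3.
So cell 6 is E3 D3 B2 G2.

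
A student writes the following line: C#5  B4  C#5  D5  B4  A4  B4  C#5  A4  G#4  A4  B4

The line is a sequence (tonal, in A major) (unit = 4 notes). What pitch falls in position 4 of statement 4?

With 4-note cells, note 4 of each statement runs D5, C#5, B4.
From B4, down a 2nd gives A4.

A4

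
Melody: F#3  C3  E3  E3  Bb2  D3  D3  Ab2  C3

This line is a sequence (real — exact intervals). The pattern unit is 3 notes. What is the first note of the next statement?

Taking 3-note groups, the heads are F#3, E3, D3: the pattern moves down a 2nd.
The next head, down a 2nd from D3, is C3.

C3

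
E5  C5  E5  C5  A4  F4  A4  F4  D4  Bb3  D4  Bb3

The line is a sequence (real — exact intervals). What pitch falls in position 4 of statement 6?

The unit is 4 notes. Position-4 pitches of the 3 shown cells: C5, F4, Bb3.
Each moves down a 5th. Continuing: Eb3 → Ab2 → Db2.

Db2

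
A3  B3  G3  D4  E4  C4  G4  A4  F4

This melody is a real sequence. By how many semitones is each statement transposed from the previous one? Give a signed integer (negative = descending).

The 3-note cells begin on A3, D4, G4 — each up a 4th from the last.
A3 to D4 spans +5 semitones.

5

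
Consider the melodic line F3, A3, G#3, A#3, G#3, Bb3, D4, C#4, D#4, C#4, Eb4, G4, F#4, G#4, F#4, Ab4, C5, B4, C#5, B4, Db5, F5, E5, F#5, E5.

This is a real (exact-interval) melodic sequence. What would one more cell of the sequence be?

Gb5 Bb5 A5 B5 A5

Unit = 5 notes; the statements start on F3, Bb3, Eb4, Ab4, Db5, moving up a 4th each time.
From Gb5 the exact shape gives Gb5 Bb5 A5 B5 A5.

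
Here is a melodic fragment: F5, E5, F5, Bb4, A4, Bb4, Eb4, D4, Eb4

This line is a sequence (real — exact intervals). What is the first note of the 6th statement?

Taking 3-note groups, the heads are F5, Bb4, Eb4: the pattern moves down a 5th.
Extending the heads down a 5th: Ab3 → Db3 → Gb2.

Gb2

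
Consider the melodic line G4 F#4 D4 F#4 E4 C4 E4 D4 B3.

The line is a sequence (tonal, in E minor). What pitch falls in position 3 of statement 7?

Grouping in 3s, the 3rd note of each cell is D4, C4, B3.
Carrying that down a 2nd forward: A3 → G3 → F#3 → E3.

E3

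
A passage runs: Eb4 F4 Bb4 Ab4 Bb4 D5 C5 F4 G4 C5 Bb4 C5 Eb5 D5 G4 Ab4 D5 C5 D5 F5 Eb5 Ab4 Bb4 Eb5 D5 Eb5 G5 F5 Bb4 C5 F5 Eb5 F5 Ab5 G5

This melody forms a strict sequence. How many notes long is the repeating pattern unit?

There are 35 notes; a 7-note unit gives 5 cells:
Eb4 F4 Bb4 Ab4 Bb4 D5 C5 | F4 G4 C5 Bb4 C5 Eb5 D5 | G4 Ab4 D5 C5 D5 F5 Eb5 | Ab4 Bb4 Eb5 D5 Eb5 G5 F5 | Bb4 C5 F5 Eb5 F5 Ab5 G5
Each cell is the previous one up a 2nd — so the unit is 7 notes.

7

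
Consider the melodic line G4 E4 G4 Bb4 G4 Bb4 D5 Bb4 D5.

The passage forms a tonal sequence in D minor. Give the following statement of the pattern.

Unit = 3 notes; the statements start on G4, Bb4, D5, moving up a 3rd each time.
So cell 4 is F5 D5 F5.

F5 D5 F5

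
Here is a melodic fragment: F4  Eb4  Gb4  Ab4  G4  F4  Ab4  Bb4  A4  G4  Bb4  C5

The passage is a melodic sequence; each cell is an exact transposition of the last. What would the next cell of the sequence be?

B4 A4 C5 D5

Taking 4-note groups, the heads are F4, G4, A4: the pattern moves up a 2nd.
From B4 the exact shape gives B4 A4 C5 D5.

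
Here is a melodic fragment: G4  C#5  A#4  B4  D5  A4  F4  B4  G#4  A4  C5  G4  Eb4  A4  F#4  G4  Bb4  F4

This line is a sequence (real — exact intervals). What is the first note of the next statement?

Db4

The 6-note cells begin on G4, F4, Eb4 — each down a 2nd from the last.
The next head, down a 2nd from Eb4, is Db4.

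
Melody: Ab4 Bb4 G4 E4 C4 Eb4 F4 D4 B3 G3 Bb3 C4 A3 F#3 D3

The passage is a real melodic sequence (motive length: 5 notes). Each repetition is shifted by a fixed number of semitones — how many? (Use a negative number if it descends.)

Taking 5-note groups, the heads are Ab4, Eb4, Bb3: the pattern moves down a 4th.
Counting half-steps from Ab4 to Eb4: -5.

-5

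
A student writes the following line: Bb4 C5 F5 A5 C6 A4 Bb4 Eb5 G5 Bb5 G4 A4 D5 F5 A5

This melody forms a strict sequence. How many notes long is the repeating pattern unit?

5

There are 15 notes; a 5-note unit gives 3 cells:
Bb4 C5 F5 A5 C6 | A4 Bb4 Eb5 G5 Bb5 | G4 A4 D5 F5 A5
Every group is a transposition down a 2nd of the one before; no shorter unit works.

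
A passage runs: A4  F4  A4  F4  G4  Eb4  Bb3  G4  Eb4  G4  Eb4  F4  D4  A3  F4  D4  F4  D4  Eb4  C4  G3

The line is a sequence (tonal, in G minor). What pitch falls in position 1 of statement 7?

Grouping in 7s, the 1st note of each cell is A4, G4, F4.
Each moves down a 2nd. Continuing: Eb4 → D4 → C4 → Bb3.

Bb3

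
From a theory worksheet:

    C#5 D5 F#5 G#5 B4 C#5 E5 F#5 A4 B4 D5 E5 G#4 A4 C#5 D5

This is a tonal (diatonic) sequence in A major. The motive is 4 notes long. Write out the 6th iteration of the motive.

The 4-note cells begin on C#5, B4, A4, G#4 — each down a 2nd from the last.
Continuing the starts: F#4 → E4.
So cell 6 is E4 F#4 A4 B4.

E4 F#4 A4 B4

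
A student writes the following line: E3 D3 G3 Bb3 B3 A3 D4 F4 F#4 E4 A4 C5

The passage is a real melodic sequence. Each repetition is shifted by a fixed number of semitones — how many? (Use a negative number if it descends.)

Taking 4-note groups, the heads are E3, B3, F#4: the pattern moves up a 5th.
E3→B3 is 59 − 52 = 7 semitones.

7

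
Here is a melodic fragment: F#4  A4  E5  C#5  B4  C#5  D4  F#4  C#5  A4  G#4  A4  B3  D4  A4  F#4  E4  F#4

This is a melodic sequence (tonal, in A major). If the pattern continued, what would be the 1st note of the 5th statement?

E3

With 6-note cells, note 1 of each statement runs F#4, D4, B3.
Extending down a 3rd: G#3 → E3.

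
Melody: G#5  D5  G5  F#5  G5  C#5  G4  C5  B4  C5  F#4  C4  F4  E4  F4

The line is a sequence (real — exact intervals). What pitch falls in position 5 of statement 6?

Grouping in 5s, the 5th note of each cell is G5, C5, F4.
Carrying that down a 5th forward: Bb3 → Eb3 → Ab2.

Ab2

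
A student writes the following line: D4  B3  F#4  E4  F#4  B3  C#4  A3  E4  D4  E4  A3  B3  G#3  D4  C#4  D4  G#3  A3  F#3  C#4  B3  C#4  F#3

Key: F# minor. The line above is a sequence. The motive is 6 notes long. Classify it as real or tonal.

tonal

Every note is diatonic to F# minor.
Cell 1 has -3 semitones from note 1 to 2, but cell 2 has -4 — the interval quality changes while the contour stays the same, which is the hallmark of a tonal sequence.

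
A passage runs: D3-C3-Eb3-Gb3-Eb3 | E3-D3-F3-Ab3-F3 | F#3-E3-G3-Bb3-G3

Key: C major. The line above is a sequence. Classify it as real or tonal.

real

Each cell has the same semitone pattern (-2, 3, 3, -3) — intervals are preserved exactly.
And Eb3 lies outside C major, so the sequence is real rather than tonal.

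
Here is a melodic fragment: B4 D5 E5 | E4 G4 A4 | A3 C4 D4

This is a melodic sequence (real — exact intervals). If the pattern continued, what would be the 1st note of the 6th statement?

With 3-note cells, note 1 of each statement runs B4, E4, A3.
Carrying that down a 5th forward: D3 → G2 → C2.

C2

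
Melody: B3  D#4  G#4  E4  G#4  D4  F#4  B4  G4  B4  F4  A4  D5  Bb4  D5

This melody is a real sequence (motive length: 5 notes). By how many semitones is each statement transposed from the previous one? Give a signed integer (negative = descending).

Taking 5-note groups, the heads are B3, D4, F4: the pattern moves up a 3rd.
Counting half-steps from B3 to D4: 3.

3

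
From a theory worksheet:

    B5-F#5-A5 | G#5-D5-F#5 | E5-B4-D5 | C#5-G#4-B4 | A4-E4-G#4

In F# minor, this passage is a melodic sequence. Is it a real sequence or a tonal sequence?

Every note is diatonic to F# minor.
Cell 1 has -5 semitones from note 1 to 2, but cell 2 has -6 — the interval quality changes while the contour stays the same, which is the hallmark of a tonal sequence.

tonal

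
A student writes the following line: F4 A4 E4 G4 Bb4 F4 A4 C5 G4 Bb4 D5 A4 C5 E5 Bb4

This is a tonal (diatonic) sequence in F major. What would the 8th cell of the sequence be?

With a 3-note motive the entries are F4, G4, A4, Bb4, C5, each up a 2nd from the previous.
Continuing the starts: D5 → E5 → F5.
From F5 the diatonic shape gives F5 A5 E5.

F5 A5 E5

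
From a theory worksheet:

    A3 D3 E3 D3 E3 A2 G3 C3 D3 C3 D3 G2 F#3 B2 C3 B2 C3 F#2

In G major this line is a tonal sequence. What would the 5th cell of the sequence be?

D3 G2 A2 G2 A2 D2

Unit = 6 notes; the statements start on A3, G3, F#3, moving down a 2nd each time.
Continuing the starts: E3 → D3.
So cell 5 is D3 G2 A2 G2 A2 D2.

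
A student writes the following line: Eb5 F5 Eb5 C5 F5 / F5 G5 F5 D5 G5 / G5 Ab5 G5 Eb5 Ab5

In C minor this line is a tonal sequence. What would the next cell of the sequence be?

Ab5 Bb5 Ab5 F5 Bb5

Unit = 5 notes; the statements start on Eb5, F5, G5, moving up a 2nd each time.
From Ab5 the diatonic shape gives Ab5 Bb5 Ab5 F5 Bb5.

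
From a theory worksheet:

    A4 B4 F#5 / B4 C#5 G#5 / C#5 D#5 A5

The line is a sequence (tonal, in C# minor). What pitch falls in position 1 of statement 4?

D#5

Grouping in 3s, the 1st note of each cell is A4, B4, C#5.
One more up a 2nd gives D#5.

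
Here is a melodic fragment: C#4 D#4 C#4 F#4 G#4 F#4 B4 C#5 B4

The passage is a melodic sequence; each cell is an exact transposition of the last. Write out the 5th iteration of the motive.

A5 B5 A5

Taking 3-note groups, the heads are C#4, F#4, B4: the pattern moves up a 4th.
Carrying on: E5 → A5.
So cell 5 is A5 B5 A5.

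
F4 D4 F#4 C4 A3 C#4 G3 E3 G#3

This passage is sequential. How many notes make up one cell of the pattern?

9 notes total. Splitting into 3 groups of 3:
F4 D4 F#4 | C4 A3 C#4 | G3 E3 G#3
Each cell is the previous one down a 4th — so the unit is 3 notes.

3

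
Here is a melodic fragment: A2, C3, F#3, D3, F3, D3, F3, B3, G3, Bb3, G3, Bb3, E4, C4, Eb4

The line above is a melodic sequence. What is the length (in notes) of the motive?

There are 15 notes; a 5-note unit gives 3 cells:
A2 C3 F#3 D3 F3 | D3 F3 B3 G3 Bb3 | G3 Bb3 E4 C4 Eb4
Every group is a transposition up a 4th of the one before; no shorter unit works.

5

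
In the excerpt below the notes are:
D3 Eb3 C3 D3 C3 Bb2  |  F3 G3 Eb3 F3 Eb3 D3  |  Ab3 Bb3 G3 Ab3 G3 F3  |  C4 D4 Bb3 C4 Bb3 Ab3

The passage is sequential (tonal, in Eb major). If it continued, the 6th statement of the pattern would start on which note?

G4

Taking 6-note groups, the heads are D3, F3, Ab3, C4: the pattern moves up a 3rd.
Continuing: Eb4 → G4. Statement 6 starts on G4.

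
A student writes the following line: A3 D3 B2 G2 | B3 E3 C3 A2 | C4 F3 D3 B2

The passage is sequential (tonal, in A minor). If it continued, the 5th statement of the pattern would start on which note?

Taking 4-note groups, the heads are A3, B3, C4: the pattern moves up a 2nd.
Continuing: D4 → E4. Statement 5 starts on E4.

E4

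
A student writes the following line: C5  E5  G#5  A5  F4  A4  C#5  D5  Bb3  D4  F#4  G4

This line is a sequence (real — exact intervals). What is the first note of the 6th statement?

Db2

The 4-note cells begin on C5, F4, Bb3 — each down a 5th from the last.
Continuing: Eb3 → Ab2 → Db2. Statement 6 starts on Db2.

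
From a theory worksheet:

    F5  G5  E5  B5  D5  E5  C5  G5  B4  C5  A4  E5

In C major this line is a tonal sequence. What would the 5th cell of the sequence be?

The 4-note cells begin on F5, D5, B4 — each down a 3rd from the last.
Carrying on: G4 → E4.
Statement 5 starts on E4 and keeps the same diatonic contour: E4 F4 D4 A4.

E4 F4 D4 A4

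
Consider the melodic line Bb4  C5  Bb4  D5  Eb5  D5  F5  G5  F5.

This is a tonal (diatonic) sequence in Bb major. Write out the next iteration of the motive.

The 3-note cells begin on Bb4, D5, F5 — each up a 3rd from the last.
So cell 4 is A5 Bb5 A5.

A5 Bb5 A5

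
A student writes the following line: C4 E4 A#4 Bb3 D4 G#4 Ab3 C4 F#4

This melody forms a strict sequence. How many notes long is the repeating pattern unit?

3

Try groups of 3 (3 cells in 9 notes):
C4 E4 A#4 | Bb3 D4 G#4 | Ab3 C4 F#4
That's a consistent down a 2nd shift per cell, and no other grouping gives one.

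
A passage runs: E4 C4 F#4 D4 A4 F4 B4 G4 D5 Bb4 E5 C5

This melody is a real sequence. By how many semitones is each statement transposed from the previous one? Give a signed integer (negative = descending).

Unit = 4 notes; the statements start on E4, A4, D5, moving up a 4th each time.
Counting half-steps from E4 to A4: 5.

5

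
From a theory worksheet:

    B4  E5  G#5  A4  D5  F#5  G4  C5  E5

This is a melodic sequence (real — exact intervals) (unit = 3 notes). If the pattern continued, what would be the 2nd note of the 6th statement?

Gb4

The unit is 3 notes. Position-2 pitches of the 3 shown cells: E5, D5, C5.
Carrying that down a 2nd forward: Bb4 → Ab4 → Gb4.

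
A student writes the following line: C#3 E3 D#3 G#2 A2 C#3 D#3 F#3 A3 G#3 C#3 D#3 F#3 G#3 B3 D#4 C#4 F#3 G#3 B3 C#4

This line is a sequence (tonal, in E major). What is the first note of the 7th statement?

G#5

The 7-note cells begin on C#3, F#3, B3 — each up a 4th from the last.
Continuing: E4 → A4 → D#5 → G#5. Statement 7 starts on G#5.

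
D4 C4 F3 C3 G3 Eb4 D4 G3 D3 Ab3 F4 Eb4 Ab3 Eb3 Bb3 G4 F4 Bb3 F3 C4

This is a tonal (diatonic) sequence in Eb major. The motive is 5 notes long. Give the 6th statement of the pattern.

Bb4 Ab4 D4 Ab3 Eb4

With a 5-note motive the entries are D4, Eb4, F4, G4, each up a 2nd from the previous.
Extending up a 2nd: Ab4 → Bb4.
Statement 6 starts on Bb4 and keeps the same diatonic contour: Bb4 Ab4 D4 Ab3 Eb4.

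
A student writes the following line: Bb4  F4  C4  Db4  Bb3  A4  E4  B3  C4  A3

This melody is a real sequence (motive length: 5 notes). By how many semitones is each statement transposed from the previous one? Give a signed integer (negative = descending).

-1

With a 5-note motive the entries are Bb4, A4, each down a 2nd from the previous.
Bb4 to A4 spans -1 semitones.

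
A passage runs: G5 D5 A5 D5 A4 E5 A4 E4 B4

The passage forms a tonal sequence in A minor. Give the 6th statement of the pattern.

F3 C3 G3

The 3-note cells begin on G5, D5, A4 — each down a 4th from the last.
Continuing the starts: E4 → B3 → F3.
So cell 6 is F3 C3 G3.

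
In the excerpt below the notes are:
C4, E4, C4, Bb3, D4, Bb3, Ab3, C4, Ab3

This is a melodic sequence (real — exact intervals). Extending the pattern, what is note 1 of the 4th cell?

The unit is 3 notes. Position-1 pitches of the 3 shown cells: C4, Bb3, Ab3.
Each moves down a 2nd; the next is Gb3.

Gb3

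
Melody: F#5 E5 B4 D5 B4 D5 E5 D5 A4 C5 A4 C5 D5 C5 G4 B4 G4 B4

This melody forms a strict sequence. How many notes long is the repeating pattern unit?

There are 18 notes; a 6-note unit gives 3 cells:
F#5 E5 B4 D5 B4 D5 | E5 D5 A4 C5 A4 C5 | D5 C5 G4 B4 G4 B4
That's a consistent down a 2nd shift per cell, and no other grouping gives one.

6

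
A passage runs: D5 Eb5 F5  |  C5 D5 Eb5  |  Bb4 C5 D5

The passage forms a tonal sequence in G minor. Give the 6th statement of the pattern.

F4 G4 A4

Taking 3-note groups, the heads are D5, C5, Bb4: the pattern moves down a 2nd.
Extending down a 2nd: A4 → G4 → F4.
Statement 6 starts on F4 and keeps the same diatonic contour: F4 G4 A4.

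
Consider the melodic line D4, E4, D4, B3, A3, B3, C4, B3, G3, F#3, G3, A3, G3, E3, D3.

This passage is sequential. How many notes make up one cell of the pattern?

15 notes total. Splitting into 3 groups of 5:
D4 E4 D4 B3 A3 | B3 C4 B3 G3 F#3 | G3 A3 G3 E3 D3
Every group is a transposition down a 3rd of the one before; no shorter unit works.

5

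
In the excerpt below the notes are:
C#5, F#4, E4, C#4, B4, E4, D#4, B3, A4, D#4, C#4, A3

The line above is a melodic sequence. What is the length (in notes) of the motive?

There are 12 notes; a 4-note unit gives 3 cells:
C#5 F#4 E4 C#4 | B4 E4 D#4 B3 | A4 D#4 C#4 A3
That's a consistent down a 2nd shift per cell, and no other grouping gives one.

4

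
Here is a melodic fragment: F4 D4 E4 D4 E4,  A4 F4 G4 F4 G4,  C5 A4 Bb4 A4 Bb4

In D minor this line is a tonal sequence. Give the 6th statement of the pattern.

Bb5 G5 A5 G5 A5

The 5-note cells begin on F4, A4, C5 — each up a 3rd from the last.
Extending up a 3rd: E5 → G5 → Bb5.
Statement 6 starts on Bb5 and keeps the same diatonic contour: Bb5 G5 A5 G5 A5.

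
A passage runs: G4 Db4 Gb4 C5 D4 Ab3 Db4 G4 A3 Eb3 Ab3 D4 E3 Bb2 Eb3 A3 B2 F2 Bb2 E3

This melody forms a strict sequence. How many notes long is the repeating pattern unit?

There are 20 notes; a 4-note unit gives 5 cells:
G4 Db4 Gb4 C5 | D4 Ab3 Db4 G4 | A3 Eb3 Ab3 D4 | E3 Bb2 Eb3 A3 | B2 F2 Bb2 E3
That's a consistent down a 4th shift per cell, and no other grouping gives one.

4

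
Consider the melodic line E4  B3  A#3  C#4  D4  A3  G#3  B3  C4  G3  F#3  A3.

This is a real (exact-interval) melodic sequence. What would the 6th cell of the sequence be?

Unit = 4 notes; the statements start on E4, D4, C4, moving down a 2nd each time.
Carrying on: Bb3 → Ab3 → Gb3.
From Gb3 the exact shape gives Gb3 Db3 C3 Eb3.

Gb3 Db3 C3 Eb3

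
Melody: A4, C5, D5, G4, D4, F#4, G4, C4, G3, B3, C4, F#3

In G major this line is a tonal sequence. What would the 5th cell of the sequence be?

With a 4-note motive the entries are A4, D4, G3, each down a 5th from the previous.
Continuing the starts: C3 → F#2.
So cell 5 is F#2 A2 B2 E2.

F#2 A2 B2 E2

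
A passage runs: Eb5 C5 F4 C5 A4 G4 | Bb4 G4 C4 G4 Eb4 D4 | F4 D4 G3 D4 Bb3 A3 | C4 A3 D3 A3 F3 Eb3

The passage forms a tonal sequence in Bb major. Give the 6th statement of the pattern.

Taking 6-note groups, the heads are Eb5, Bb4, F4, C4: the pattern moves down a 4th.
Extending down a 4th: G3 → D3.
From D3 the diatonic shape gives D3 Bb2 Eb2 Bb2 G2 F2.

D3 Bb2 Eb2 Bb2 G2 F2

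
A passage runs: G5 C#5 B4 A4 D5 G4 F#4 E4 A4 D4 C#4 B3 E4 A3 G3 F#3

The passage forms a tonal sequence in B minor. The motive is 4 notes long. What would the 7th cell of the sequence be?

Taking 4-note groups, the heads are G5, D5, A4, E4: the pattern moves down a 4th.
Carrying on: B3 → F#3 → C#3.
So cell 7 is C#3 F#2 E2 D2.

C#3 F#2 E2 D2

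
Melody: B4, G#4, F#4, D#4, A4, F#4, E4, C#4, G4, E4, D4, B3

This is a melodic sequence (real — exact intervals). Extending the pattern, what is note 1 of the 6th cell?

The unit is 4 notes. Position-1 pitches of the 3 shown cells: B4, A4, G4.
Carrying that down a 2nd forward: F4 → Eb4 → Db4.

Db4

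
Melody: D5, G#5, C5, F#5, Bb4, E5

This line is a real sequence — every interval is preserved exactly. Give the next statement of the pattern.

The 2-note cells begin on D5, C5, Bb4 — each down a 2nd from the last.
So cell 4 is Ab4 D5.

Ab4 D5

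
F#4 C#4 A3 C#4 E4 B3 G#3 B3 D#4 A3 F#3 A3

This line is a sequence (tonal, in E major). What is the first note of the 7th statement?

With a 4-note motive the entries are F#4, E4, D#4, each down a 2nd from the previous.
Extending the heads down a 2nd: C#4 → B3 → A3 → G#3.

G#3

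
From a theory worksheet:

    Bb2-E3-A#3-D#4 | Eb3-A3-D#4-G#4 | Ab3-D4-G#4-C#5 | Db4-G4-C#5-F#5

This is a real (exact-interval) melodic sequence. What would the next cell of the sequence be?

Gb4 C5 F#5 B5

With a 4-note motive the entries are Bb2, Eb3, Ab3, Db4, each up a 4th from the previous.
From Gb4 the exact shape gives Gb4 C5 F#5 B5.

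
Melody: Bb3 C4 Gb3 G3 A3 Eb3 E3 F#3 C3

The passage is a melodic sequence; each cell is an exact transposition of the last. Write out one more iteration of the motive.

C#3 D#3 A2

The 3-note cells begin on Bb3, G3, E3 — each down a 3rd from the last.
So cell 4 is C#3 D#3 A2.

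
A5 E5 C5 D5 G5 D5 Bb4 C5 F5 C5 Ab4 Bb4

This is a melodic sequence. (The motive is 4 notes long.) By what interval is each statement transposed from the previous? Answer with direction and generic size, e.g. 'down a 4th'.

Unit = 4 notes; the statements start on A5, G5, F5, moving down a 2nd each time.
A5 to G5 is down a 2nd.

down a 2nd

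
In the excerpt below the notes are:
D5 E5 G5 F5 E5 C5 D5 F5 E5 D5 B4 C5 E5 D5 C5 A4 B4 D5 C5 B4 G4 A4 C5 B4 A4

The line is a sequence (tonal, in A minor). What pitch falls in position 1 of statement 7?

With 5-note cells, note 1 of each statement runs D5, C5, B4, A4, G4.
Carrying that down a 2nd forward: F4 → E4.

E4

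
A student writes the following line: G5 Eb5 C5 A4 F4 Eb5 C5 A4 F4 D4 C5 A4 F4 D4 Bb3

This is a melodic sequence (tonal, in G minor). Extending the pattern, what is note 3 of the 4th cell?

Grouping in 5s, the 3rd note of each cell is C5, A4, F4.
Each moves down a 3rd; the next is D4.

D4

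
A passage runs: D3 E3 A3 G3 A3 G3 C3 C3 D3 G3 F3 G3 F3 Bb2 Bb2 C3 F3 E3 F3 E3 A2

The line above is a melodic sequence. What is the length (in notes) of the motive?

Try groups of 7 (3 cells in 21 notes):
D3 E3 A3 G3 A3 G3 C3 | C3 D3 G3 F3 G3 F3 Bb2 | Bb2 C3 F3 E3 F3 E3 A2
Every group is a transposition down a 2nd of the one before; no shorter unit works.

7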